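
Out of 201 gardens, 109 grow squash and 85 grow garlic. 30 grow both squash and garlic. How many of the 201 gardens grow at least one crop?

164

Inclusion–exclusion gives
|at least one| = 109 + 85 − 30 = 164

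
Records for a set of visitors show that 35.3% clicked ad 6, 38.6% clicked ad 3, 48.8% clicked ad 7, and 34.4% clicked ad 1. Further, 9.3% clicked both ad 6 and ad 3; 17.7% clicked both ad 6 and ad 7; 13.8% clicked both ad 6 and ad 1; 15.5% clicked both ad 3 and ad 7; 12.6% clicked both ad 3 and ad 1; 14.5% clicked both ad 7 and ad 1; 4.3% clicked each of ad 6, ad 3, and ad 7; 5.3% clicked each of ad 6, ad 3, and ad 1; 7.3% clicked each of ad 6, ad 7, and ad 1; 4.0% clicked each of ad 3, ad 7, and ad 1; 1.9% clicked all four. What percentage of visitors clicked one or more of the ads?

P(at least one) = 35.3 + 38.6 + 48.8 + 34.4 − 9.3 − 17.7 − 13.8 − 15.5 − 12.6 − 14.5 + 4.3 + 5.3 + 7.3 + 4.0 − 1.9 = 92.7%

92.7%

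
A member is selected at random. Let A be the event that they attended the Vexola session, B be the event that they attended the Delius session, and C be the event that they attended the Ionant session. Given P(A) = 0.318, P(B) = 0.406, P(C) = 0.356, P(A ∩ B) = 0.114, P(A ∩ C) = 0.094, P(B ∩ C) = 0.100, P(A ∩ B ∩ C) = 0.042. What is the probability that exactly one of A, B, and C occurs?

0.590

Using the inclusion–exclusion count for exactly one event:
P(exactly one) = 0.318 + 0.406 + 0.356 − 2·0.114 − 2·0.094 − 2·0.100 + 3·0.042 = 0.590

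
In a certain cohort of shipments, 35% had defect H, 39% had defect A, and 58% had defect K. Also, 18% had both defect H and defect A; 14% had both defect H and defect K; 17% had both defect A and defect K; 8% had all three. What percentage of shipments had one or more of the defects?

91%

By inclusion–exclusion:
P(≥1) = 35 + 39 + 58 − 18 − 14 − 17 + 8 = 91%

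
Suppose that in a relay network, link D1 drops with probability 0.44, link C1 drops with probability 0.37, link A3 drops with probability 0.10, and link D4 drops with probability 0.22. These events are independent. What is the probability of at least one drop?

0.7523344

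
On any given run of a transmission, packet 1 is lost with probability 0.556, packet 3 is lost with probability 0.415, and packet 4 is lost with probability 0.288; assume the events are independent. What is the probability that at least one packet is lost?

0.81506512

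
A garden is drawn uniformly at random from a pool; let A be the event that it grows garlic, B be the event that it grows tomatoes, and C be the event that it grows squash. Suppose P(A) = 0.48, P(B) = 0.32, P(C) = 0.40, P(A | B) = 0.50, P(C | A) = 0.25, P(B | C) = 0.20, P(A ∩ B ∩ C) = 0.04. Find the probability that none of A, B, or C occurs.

P(A ∩ B) = P(B)·P(A|B) = 0.32 × 0.50 = 0.16
P(A ∩ C) = P(A)·P(C|A) = 0.48 × 0.25 = 0.12
P(B ∩ C) = P(C)·P(B|C) = 0.40 × 0.20 = 0.08
Apply inclusion-exclusion:
P(A ∪ B ∪ C) = 0.48 + 0.32 + 0.40 − 0.16 − 0.12 − 0.08 + 0.04 = 0.88
P(none) = 1 − 0.88 = 0.12

0.12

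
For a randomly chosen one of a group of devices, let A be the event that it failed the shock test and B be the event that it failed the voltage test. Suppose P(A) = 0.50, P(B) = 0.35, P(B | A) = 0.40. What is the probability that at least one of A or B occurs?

0.65

P(A ∩ B) = P(A)·P(B|A) = 0.50 × 0.40 = 0.20
Inclusion–exclusion gives
P(A ∪ B) = 0.50 + 0.35 − 0.20 = 0.65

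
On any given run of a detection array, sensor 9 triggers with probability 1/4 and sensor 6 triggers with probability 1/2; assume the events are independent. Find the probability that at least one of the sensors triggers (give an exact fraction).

P(none) = (1 − 1/4) × (1 − 1/2) = 3/4 × 1/2 = 3/8
P(at least one) = 1 − 3/8 = 5/8

5/8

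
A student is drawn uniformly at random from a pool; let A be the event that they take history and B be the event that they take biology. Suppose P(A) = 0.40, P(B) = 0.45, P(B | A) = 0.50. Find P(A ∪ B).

0.65

P(A ∩ B) = P(A)·P(B|A) = 0.40 × 0.50 = 0.20
By inclusion–exclusion:
P(A ∪ B) = 0.40 + 0.45 − 0.20 = 0.65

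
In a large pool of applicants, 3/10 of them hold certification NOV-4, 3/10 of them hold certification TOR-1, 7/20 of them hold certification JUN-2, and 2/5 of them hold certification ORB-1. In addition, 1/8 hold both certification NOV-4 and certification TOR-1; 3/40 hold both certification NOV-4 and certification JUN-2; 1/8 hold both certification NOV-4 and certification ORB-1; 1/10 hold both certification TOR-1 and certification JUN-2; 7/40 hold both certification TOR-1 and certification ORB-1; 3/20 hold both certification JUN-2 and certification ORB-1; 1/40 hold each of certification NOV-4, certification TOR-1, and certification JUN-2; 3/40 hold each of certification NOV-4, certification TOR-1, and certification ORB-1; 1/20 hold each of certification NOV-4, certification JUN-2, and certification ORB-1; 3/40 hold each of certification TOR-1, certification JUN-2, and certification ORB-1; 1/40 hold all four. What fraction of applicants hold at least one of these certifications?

4/5

Using inclusion–exclusion:
P(at least one) = 3/10 + 3/10 + 7/20 + 2/5 − 1/8 − 3/40 − 1/8 − 1/10 − 7/40 − 3/20 + 1/40 + 3/40 + 1/20 + 3/40 − 1/40 = 4/5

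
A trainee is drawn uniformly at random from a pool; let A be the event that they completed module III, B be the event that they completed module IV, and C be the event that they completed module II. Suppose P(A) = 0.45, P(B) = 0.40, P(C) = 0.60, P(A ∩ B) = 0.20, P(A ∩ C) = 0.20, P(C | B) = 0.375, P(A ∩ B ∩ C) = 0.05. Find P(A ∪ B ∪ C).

0.95

P(B ∩ C) = P(B)·P(C|B) = 0.40 × 0.375 = 0.15
Using inclusion–exclusion:
P(A ∪ B ∪ C) = 0.45 + 0.40 + 0.60 − 0.20 − 0.20 − 0.15 + 0.05 = 0.95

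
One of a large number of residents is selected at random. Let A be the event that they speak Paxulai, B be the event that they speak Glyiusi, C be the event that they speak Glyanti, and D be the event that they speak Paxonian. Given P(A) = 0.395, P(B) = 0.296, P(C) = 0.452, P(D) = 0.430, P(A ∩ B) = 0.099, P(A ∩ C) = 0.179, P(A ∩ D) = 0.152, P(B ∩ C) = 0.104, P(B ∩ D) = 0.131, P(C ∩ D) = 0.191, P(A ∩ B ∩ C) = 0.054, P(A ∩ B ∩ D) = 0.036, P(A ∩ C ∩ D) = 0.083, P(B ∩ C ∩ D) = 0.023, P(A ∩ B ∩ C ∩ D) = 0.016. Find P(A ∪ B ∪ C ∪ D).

0.897

Apply inclusion-exclusion:
P(A ∪ B ∪ C ∪ D) = 0.395 + 0.296 + 0.452 + 0.430 − 0.099 − 0.179 − 0.152 − 0.104 − 0.131 − 0.191 + 0.054 + 0.036 + 0.083 + 0.023 − 0.016 = 0.897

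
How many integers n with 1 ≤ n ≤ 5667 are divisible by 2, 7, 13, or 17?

By inclusion-exclusion,
⌊5667/2⌋ + ⌊5667/7⌋ + ⌊5667/13⌋ + ⌊5667/17⌋ − ⌊5667/14⌋ − ⌊5667/26⌋ − ⌊5667/34⌋ − ⌊5667/91⌋ − ⌊5667/119⌋ − ⌊5667/221⌋ + ⌊5667/182⌋ + ⌊5667/238⌋ + ⌊5667/442⌋ + ⌊5667/1547⌋ − ⌊5667/3094⌋ = 2833 + 809 + 435 + 333 − 404 − 217 − 166 − 62 − 47 − 25 + 31 + 23 + 12 + 3 − 1 = 3557

3557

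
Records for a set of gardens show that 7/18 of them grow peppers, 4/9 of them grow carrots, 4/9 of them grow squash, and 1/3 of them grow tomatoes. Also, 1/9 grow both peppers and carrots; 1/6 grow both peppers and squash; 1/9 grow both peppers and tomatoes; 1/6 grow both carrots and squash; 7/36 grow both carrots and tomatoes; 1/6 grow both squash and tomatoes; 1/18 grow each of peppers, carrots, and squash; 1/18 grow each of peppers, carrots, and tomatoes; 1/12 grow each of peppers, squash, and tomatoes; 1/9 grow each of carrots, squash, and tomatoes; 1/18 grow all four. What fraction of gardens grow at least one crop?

P(at least one) = 7/18 + 4/9 + 4/9 + 1/3 − 1/9 − 1/6 − 1/9 − 1/6 − 7/36 − 1/6 + 1/18 + 1/18 + 1/12 + 1/9 − 1/18 = 17/18

17/18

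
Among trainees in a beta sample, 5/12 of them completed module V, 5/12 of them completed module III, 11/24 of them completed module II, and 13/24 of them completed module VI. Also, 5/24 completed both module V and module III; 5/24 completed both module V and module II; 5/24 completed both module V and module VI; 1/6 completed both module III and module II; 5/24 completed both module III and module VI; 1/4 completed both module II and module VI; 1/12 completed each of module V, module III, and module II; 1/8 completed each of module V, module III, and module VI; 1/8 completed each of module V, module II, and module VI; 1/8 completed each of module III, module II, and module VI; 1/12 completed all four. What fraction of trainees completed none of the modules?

1/24

P(union) = 5/12 + 5/12 + 11/24 + 13/24 − 5/24 − 5/24 − 5/24 − 1/6 − 5/24 − 1/4 + 1/12 + 1/8 + 1/8 + 1/8 − 1/12 = 23/24
P(none) = 1 − 23/24 = 1/24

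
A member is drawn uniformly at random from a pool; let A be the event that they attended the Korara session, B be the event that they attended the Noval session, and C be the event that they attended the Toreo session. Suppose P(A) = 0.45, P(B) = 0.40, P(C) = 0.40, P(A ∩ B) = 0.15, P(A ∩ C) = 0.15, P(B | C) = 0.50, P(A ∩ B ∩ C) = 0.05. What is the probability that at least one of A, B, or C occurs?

P(B ∩ C) = P(C)·P(B|C) = 0.40 × 0.50 = 0.20
P(A ∪ B ∪ C) = 0.45 + 0.40 + 0.40 − 0.15 − 0.15 − 0.20 + 0.05 = 0.80

0.80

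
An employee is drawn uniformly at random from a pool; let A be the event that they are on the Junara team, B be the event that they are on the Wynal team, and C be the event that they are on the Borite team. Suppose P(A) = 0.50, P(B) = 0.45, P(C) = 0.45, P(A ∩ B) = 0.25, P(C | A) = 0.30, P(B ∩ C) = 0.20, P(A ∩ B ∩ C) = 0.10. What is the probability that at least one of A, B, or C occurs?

0.90

P(A ∩ C) = P(A)·P(C|A) = 0.50 × 0.30 = 0.15
By inclusion–exclusion:
P(A ∪ B ∪ C) = 0.50 + 0.45 + 0.45 − 0.25 − 0.15 − 0.20 + 0.10 = 0.90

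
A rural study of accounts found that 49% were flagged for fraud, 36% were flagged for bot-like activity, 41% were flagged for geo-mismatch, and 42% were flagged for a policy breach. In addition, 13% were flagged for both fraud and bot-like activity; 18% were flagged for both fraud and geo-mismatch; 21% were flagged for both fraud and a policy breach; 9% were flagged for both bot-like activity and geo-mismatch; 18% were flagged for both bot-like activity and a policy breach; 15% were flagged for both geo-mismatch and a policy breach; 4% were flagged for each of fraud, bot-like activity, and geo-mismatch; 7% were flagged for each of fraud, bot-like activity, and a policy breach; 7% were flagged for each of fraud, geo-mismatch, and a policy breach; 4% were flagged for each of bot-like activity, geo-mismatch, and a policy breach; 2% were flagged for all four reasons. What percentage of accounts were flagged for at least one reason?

Using inclusion–exclusion:
P(≥1) = 49 + 36 + 41 + 42 − 13 − 18 − 21 − 9 − 18 − 15 + 4 + 7 + 7 + 4 − 2 = 94%

94%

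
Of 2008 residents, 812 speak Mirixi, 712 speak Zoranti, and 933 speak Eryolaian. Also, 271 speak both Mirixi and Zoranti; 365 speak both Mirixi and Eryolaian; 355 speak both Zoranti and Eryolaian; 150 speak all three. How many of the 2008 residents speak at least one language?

Apply inclusion-exclusion:
|at least one| = 812 + 712 + 933 − 271 − 365 − 355 + 150 = 1616

1616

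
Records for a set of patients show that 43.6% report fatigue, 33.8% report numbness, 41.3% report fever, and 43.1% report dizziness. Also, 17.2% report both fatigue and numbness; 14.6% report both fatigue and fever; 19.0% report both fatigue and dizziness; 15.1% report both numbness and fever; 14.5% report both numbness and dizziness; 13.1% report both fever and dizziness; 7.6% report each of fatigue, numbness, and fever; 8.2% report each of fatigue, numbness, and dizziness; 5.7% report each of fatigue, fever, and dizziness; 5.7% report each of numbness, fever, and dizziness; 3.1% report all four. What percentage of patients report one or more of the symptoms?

Using inclusion–exclusion:
P(at least one) = 43.6 + 33.8 + 41.3 + 43.1 − 17.2 − 14.6 − 19.0 − 15.1 − 14.5 − 13.1 + 7.6 + 8.2 + 5.7 + 5.7 − 3.1 = 92.4%

92.4%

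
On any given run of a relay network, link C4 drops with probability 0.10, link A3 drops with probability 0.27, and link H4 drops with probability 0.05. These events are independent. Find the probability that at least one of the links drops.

P(none) = (1 − 0.10) × (1 − 0.27) × (1 − 0.05) = 0.90 × 0.73 × 0.95 = 0.62415
P(at least one) = 1 − 0.62415 = 0.37585

0.37585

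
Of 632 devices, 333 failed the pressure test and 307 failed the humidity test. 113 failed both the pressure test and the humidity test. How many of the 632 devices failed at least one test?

527

N(≥1) = 333 + 307 − 113 = 527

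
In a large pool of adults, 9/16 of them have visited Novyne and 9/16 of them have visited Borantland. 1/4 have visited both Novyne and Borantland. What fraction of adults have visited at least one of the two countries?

7/8

By inclusion–exclusion:
P(at least one) = 9/16 + 9/16 − 1/4 = 7/8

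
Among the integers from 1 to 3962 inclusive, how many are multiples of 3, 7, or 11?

1904

Inclusion–exclusion gives
floor(3962/3) + floor(3962/7) + floor(3962/11) − floor(3962/21) − floor(3962/33) − floor(3962/77) + floor(3962/231) = 1320 + 566 + 360 − 188 − 120 − 51 + 17 = 1904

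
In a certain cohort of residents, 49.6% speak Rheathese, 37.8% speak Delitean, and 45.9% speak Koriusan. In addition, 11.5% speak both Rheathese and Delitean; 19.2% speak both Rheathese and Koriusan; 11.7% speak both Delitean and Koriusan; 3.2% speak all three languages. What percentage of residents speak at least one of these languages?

94.1%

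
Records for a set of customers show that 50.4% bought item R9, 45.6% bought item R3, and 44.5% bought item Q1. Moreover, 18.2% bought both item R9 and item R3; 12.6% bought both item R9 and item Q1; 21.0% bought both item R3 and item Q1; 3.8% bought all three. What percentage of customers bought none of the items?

7.5%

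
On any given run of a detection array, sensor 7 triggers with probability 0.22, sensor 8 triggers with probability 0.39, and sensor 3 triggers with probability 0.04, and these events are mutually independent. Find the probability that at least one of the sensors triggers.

0.543232

Independence gives P(none) = ∏(1 − pᵢ).
P(none) = (1 − 0.22) × (1 − 0.39) × (1 − 0.04) = 0.78 × 0.61 × 0.96 = 0.456768
P(at least one) = 1 − 0.456768 = 0.543232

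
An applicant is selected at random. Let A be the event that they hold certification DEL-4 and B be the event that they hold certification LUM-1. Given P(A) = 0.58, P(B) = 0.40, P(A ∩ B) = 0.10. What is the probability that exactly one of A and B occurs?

0.78

P(exactly one) = 0.58 + 0.40 − 2·0.10 = 0.78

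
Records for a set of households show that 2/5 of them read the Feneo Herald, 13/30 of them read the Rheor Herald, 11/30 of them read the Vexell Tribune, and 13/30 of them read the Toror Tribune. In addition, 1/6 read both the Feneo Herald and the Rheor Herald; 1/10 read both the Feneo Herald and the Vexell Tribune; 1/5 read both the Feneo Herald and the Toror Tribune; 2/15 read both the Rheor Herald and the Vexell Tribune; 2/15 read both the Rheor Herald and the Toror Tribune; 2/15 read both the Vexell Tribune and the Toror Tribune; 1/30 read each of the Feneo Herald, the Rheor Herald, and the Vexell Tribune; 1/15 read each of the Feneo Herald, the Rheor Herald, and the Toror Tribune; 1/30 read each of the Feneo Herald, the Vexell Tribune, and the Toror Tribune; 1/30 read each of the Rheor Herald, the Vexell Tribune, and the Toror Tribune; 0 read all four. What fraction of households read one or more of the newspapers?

14/15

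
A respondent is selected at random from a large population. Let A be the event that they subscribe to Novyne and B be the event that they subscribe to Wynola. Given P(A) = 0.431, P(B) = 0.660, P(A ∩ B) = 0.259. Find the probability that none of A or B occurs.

0.168

Using inclusion–exclusion:
P(A ∪ B) = 0.431 + 0.660 − 0.259 = 0.832
P(none) = 1 − 0.832 = 0.168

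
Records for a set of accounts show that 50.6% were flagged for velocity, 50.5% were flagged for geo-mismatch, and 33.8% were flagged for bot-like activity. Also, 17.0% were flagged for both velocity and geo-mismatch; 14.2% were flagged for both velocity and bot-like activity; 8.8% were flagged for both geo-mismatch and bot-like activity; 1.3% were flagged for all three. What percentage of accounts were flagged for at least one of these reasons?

P(at least one) = 50.6 + 50.5 + 33.8 − 17.0 − 14.2 − 8.8 + 1.3 = 96.2%

96.2%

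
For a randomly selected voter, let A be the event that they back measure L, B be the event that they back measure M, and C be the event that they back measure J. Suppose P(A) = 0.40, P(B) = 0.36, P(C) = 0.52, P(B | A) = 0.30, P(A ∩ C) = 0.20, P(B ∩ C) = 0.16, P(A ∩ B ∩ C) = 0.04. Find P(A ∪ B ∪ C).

0.84

P(A ∩ B) = P(A)·P(B|A) = 0.40 × 0.30 = 0.12
P(A ∪ B ∪ C) = 0.40 + 0.36 + 0.52 − 0.12 − 0.20 − 0.16 + 0.04 = 0.84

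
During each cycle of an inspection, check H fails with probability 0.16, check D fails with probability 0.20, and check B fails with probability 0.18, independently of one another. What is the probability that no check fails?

Independence gives P(none) = ∏(1 − pᵢ).
P(none) = (1 − 0.16) × (1 − 0.20) × (1 − 0.18) = 0.84 × 0.80 × 0.82 = 0.55104

0.55104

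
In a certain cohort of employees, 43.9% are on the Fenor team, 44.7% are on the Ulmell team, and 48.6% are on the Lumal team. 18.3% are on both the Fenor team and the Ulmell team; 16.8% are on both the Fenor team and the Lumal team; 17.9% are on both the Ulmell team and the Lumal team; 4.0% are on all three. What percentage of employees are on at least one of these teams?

Using inclusion–exclusion:
P(union) = 43.9 + 44.7 + 48.6 − 18.3 − 16.8 − 17.9 + 4.0 = 88.2%

88.2%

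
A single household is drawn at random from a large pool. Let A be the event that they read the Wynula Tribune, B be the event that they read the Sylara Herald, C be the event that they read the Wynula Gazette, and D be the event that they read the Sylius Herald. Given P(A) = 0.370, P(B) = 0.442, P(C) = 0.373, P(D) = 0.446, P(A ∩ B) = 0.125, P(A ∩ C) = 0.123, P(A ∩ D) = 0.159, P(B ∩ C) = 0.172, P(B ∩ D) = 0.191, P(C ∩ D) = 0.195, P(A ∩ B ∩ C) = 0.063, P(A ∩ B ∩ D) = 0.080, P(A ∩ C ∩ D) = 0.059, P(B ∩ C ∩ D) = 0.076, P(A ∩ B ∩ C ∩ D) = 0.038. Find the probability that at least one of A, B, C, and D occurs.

0.906

By inclusion-exclusion,
P(A ∪ B ∪ C ∪ D) = 0.370 + 0.442 + 0.373 + 0.446 − 0.125 − 0.123 − 0.159 − 0.172 − 0.191 − 0.195 + 0.063 + 0.080 + 0.059 + 0.076 − 0.038 = 0.906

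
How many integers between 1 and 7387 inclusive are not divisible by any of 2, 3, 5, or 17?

3693 + 2462 + 1477 + 434 − 1231 − 738 − 217 − 492 − 144 − 86 + 246 + 72 + 43 + 28 − 14 = 5533
7387 − 5533 = 1854

1854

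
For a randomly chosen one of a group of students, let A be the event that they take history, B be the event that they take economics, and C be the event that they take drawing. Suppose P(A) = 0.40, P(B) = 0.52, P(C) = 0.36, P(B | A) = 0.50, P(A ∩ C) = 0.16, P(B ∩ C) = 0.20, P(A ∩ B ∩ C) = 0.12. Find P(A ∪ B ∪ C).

0.84

P(A ∩ B) = P(A)·P(B|A) = 0.40 × 0.50 = 0.20
P(A ∪ B ∪ C) = 0.40 + 0.52 + 0.36 − 0.20 − 0.16 − 0.20 + 0.12 = 0.84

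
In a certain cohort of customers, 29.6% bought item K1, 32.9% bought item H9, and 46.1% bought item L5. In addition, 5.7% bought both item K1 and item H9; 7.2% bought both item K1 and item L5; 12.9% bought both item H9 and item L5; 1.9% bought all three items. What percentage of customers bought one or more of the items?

Apply inclusion-exclusion:
P(≥1) = 29.6 + 32.9 + 46.1 − 5.7 − 7.2 − 12.9 + 1.9 = 84.7%

84.7%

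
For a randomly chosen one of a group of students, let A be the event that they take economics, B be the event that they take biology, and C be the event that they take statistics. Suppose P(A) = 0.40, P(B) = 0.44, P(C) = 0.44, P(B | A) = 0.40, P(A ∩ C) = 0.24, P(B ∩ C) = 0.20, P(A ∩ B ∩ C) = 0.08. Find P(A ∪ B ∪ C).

P(A ∩ B) = P(A)·P(B|A) = 0.40 × 0.40 = 0.16
Apply inclusion-exclusion:
P(A ∪ B ∪ C) = 0.40 + 0.44 + 0.44 − 0.16 − 0.24 − 0.20 + 0.08 = 0.76

0.76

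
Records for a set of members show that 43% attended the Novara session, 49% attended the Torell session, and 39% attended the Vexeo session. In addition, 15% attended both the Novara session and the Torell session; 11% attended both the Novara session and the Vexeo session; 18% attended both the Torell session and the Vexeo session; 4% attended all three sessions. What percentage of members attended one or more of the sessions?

P(≥1) = 43 + 49 + 39 − 15 − 11 − 18 + 4 = 91%

91%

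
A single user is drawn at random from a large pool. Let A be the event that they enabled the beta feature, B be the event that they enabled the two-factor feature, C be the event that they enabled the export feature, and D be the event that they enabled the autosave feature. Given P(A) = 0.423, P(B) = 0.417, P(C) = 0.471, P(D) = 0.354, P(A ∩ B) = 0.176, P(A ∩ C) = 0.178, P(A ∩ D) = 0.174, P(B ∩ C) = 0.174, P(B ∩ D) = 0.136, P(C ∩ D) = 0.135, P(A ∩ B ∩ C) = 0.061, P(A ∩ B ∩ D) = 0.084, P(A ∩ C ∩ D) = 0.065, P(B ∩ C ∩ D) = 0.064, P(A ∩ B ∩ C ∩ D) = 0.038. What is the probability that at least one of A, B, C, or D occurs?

0.928

P(A ∪ B ∪ C ∪ D) = 0.423 + 0.417 + 0.471 + 0.354 − 0.176 − 0.178 − 0.174 − 0.174 − 0.136 − 0.135 + 0.061 + 0.084 + 0.065 + 0.064 − 0.038 = 0.928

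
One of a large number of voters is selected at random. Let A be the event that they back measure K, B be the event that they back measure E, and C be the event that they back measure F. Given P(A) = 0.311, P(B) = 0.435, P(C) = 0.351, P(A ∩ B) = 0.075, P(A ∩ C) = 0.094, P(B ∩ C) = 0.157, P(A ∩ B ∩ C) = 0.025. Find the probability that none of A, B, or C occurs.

0.204

By inclusion–exclusion:
P(A ∪ B ∪ C) = 0.311 + 0.435 + 0.351 − 0.075 − 0.094 − 0.157 + 0.025 = 0.796
P(none) = 1 − 0.796 = 0.204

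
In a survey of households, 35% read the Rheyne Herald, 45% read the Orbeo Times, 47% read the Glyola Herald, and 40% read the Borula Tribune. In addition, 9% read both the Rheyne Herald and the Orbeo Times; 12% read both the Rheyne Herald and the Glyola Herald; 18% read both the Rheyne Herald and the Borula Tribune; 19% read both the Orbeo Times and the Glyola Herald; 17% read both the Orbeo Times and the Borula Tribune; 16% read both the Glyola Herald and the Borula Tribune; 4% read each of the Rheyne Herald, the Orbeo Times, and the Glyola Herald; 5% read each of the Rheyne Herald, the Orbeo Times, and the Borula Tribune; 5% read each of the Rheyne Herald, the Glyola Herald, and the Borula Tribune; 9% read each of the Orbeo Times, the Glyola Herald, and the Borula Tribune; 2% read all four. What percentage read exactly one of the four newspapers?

By inclusion–exclusion (exactly-one form):
P(exactly one) = 35 + 45 + 47 + 40 − 2·9 − 2·12 − 2·18 − 2·19 − 2·17 − 2·16 + 3·4 + 3·5 + 3·5 + 3·9 − 4·2 = 46%

46%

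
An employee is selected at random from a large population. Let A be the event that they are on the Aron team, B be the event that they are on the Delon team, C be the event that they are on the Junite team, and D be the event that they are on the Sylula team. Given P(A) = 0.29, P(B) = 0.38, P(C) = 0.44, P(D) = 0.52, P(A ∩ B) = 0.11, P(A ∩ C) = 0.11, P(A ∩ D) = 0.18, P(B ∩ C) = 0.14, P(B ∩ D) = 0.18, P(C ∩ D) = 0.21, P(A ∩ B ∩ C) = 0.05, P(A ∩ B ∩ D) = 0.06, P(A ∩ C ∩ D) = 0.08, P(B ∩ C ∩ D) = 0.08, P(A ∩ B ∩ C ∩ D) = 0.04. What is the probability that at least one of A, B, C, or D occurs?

0.93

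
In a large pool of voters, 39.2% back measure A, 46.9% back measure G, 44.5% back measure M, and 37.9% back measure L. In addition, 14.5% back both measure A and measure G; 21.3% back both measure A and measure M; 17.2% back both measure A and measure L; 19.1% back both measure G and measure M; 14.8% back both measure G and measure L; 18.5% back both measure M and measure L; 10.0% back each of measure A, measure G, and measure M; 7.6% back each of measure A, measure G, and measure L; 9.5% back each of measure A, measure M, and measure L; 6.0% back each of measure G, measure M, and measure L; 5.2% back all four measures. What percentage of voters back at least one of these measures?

P(union) = 39.2 + 46.9 + 44.5 + 37.9 − 14.5 − 21.3 − 17.2 − 19.1 − 14.8 − 18.5 + 10.0 + 7.6 + 9.5 + 6.0 − 5.2 = 91.0%

91.0%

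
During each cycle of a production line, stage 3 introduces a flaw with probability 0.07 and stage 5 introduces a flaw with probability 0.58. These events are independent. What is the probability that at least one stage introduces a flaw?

P(none) = (1 − 0.07) × (1 − 0.58) = 0.93 × 0.42 = 0.3906
P(at least one) = 1 − 0.3906 = 0.6094

0.6094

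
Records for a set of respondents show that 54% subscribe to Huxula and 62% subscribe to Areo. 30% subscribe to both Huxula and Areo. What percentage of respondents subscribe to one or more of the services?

P(at least one) = 54 + 62 − 30 = 86%

86%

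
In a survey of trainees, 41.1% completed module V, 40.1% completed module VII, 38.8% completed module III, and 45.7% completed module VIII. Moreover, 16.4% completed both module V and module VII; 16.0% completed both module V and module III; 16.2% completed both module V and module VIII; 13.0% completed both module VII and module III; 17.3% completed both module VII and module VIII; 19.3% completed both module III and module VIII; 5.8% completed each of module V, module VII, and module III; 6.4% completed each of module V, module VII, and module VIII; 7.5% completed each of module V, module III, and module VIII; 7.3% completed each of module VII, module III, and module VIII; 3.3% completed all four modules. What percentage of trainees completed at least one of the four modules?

91.2%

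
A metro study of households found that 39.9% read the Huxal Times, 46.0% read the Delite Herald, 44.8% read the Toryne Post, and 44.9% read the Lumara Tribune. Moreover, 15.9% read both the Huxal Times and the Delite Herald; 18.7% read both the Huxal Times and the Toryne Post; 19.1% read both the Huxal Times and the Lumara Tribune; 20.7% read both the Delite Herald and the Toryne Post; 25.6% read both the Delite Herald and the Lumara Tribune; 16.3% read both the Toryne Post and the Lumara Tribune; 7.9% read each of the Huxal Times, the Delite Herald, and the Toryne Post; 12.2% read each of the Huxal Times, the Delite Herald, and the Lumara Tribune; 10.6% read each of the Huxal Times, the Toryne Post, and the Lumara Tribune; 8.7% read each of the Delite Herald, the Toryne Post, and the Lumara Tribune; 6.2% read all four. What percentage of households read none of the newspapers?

P(at least one) = 39.9 + 46.0 + 44.8 + 44.9 − 15.9 − 18.7 − 19.1 − 20.7 − 25.6 − 16.3 + 7.9 + 12.2 + 10.6 + 8.7 − 6.2 = 92.5%
P(none) = 100% − 92.5% = 7.5%

7.5%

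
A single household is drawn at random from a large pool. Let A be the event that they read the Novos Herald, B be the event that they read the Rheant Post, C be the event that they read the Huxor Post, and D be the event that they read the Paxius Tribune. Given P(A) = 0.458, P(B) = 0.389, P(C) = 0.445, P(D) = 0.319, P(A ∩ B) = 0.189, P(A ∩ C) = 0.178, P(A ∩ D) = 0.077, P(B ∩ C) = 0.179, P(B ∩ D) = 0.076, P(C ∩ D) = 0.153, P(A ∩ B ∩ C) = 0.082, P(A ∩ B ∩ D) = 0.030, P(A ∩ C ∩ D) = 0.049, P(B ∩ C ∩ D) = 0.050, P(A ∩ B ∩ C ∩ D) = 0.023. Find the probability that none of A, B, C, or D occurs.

0.053

Apply inclusion-exclusion:
P(A ∪ B ∪ C ∪ D) = 0.458 + 0.389 + 0.445 + 0.319 − 0.189 − 0.178 − 0.077 − 0.179 − 0.076 − 0.153 + 0.082 + 0.030 + 0.049 + 0.050 − 0.023 = 0.947
P(none) = 1 − 0.947 = 0.053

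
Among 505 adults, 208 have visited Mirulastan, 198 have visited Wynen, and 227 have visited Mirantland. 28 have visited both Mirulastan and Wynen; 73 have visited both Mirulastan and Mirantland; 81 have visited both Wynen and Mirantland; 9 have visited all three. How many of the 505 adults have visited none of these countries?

45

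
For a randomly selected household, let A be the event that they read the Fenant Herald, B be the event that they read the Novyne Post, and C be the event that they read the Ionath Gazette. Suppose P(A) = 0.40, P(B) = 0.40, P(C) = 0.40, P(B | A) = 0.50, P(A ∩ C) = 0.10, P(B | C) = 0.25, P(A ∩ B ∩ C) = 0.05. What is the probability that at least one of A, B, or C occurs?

0.85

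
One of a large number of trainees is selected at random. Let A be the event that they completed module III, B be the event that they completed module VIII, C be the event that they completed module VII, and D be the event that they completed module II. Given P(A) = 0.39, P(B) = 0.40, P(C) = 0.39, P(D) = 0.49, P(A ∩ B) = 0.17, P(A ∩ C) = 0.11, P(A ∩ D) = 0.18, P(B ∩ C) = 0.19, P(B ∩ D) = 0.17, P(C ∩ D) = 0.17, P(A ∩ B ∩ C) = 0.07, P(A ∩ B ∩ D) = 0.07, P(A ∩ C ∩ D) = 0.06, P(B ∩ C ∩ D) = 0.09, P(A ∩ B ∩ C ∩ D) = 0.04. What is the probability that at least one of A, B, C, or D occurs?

0.93

Using inclusion–exclusion:
P(A ∪ B ∪ C ∪ D) = 0.39 + 0.40 + 0.39 + 0.49 − 0.17 − 0.11 − 0.18 − 0.19 − 0.17 − 0.17 + 0.07 + 0.07 + 0.06 + 0.09 − 0.04 = 0.93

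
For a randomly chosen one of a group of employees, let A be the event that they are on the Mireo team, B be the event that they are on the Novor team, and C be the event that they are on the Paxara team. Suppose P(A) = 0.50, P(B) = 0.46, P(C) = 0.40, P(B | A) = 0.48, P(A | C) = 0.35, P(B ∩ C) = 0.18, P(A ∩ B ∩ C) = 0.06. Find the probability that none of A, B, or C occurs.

0.14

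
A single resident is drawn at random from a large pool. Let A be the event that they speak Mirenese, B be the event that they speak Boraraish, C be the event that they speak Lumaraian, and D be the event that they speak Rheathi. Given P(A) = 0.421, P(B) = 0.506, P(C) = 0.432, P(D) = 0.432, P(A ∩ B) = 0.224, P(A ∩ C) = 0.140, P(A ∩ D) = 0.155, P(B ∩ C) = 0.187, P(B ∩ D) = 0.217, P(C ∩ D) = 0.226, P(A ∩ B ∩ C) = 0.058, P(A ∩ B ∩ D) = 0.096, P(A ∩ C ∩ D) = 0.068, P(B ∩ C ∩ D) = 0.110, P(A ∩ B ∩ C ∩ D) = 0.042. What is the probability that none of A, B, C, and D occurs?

Apply inclusion-exclusion:
P(A ∪ B ∪ C ∪ D) = 0.421 + 0.506 + 0.432 + 0.432 − 0.224 − 0.140 − 0.155 − 0.187 − 0.217 − 0.226 + 0.058 + 0.096 + 0.068 + 0.110 − 0.042 = 0.932
P(none) = 1 − 0.932 = 0.068

0.068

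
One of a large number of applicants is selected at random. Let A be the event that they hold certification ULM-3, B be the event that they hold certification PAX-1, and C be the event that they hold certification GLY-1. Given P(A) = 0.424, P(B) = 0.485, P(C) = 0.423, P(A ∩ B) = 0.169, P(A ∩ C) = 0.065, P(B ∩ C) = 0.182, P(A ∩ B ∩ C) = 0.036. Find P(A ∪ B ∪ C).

0.952

Inclusion–exclusion gives
P(A ∪ B ∪ C) = 0.424 + 0.485 + 0.423 − 0.169 − 0.065 − 0.182 + 0.036 = 0.952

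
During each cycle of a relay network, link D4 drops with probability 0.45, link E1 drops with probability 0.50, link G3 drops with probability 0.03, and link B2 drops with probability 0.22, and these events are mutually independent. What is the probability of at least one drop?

0.791935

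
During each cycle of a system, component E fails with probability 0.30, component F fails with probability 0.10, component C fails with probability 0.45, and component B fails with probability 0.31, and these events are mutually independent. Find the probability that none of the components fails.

0.239085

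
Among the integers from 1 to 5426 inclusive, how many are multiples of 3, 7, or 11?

By inclusion–exclusion:
1808 + 775 + 493 − 258 − 164 − 70 + 23 = 2607

2607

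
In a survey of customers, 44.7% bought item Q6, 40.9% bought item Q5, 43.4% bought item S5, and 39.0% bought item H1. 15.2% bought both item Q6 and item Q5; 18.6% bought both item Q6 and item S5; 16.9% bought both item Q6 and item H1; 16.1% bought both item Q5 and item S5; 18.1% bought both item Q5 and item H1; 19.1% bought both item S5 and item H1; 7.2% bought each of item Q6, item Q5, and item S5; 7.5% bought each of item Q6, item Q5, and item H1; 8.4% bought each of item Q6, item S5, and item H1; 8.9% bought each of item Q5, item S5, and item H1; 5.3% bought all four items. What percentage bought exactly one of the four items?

P(exactly one) = 44.7 + 40.9 + 43.4 + 39.0 − 2·15.2 − 2·18.6 − 2·16.9 − 2·16.1 − 2·18.1 − 2·19.1 + 3·7.2 + 3·7.5 + 3·8.4 + 3·8.9 − 4·5.3 = 34.8%

34.8%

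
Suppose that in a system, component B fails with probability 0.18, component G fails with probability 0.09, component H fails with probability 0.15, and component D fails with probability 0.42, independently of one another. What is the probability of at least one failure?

0.6321234

P(none) = (1 − 0.18) × (1 − 0.09) × (1 − 0.15) × (1 − 0.42) = 0.82 × 0.91 × 0.85 × 0.58 = 0.3678766
P(at least one) = 1 − 0.3678766 = 0.6321234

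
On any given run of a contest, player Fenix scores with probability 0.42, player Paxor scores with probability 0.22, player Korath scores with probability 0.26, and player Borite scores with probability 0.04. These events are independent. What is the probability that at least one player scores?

0.67861504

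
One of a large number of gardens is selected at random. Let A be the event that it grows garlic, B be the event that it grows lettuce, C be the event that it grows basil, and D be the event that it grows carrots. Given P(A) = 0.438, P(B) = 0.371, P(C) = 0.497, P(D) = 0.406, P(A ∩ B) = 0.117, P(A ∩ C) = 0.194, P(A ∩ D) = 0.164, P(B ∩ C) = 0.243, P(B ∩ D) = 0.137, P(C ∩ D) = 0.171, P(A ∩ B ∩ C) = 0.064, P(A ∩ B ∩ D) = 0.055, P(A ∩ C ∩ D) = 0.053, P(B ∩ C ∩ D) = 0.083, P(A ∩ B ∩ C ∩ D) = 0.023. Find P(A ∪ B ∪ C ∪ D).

0.918

Apply inclusion-exclusion:
P(A ∪ B ∪ C ∪ D) = 0.438 + 0.371 + 0.497 + 0.406 − 0.117 − 0.194 − 0.164 − 0.243 − 0.137 − 0.171 + 0.064 + 0.055 + 0.053 + 0.083 − 0.023 = 0.918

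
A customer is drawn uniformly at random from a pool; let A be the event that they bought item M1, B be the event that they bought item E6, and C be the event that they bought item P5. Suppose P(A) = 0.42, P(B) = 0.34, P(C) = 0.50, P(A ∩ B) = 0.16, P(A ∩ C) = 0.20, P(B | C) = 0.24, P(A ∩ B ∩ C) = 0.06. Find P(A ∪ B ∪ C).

0.84

P(B ∩ C) = P(C)·P(B|C) = 0.50 × 0.24 = 0.12
Apply inclusion-exclusion:
P(A ∪ B ∪ C) = 0.42 + 0.34 + 0.50 − 0.16 − 0.20 − 0.12 + 0.06 = 0.84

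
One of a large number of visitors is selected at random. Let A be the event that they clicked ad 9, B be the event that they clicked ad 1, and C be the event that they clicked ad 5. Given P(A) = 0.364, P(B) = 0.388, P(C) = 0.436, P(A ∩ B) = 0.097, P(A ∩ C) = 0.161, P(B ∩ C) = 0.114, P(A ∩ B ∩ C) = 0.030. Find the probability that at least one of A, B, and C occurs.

Apply inclusion-exclusion:
P(A ∪ B ∪ C) = 0.364 + 0.388 + 0.436 − 0.097 − 0.161 − 0.114 + 0.030 = 0.846

0.846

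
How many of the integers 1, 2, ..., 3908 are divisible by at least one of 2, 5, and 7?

Apply inclusion-exclusion:
⌊3908/2⌋ + ⌊3908/5⌋ + ⌊3908/7⌋ − ⌊3908/10⌋ − ⌊3908/14⌋ − ⌊3908/35⌋ + ⌊3908/70⌋ = 1954 + 781 + 558 − 390 − 279 − 111 + 55 = 2568

2568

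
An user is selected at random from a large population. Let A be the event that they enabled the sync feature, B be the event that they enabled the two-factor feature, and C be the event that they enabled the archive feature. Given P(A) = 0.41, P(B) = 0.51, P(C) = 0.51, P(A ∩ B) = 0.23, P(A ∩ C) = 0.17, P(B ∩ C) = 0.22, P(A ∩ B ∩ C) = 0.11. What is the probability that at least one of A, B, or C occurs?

Using inclusion–exclusion:
P(A ∪ B ∪ C) = 0.41 + 0.51 + 0.51 − 0.23 − 0.17 − 0.22 + 0.11 = 0.92

0.92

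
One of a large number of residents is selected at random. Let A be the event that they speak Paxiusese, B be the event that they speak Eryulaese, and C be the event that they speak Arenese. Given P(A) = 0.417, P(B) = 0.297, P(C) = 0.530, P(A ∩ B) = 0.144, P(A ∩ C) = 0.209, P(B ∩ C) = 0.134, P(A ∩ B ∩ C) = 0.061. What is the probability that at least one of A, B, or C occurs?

P(A ∪ B ∪ C) = 0.417 + 0.297 + 0.530 − 0.144 − 0.209 − 0.134 + 0.061 = 0.818

0.818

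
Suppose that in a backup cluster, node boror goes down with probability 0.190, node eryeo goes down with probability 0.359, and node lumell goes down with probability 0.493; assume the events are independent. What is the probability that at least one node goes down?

P(none) = (1 − 0.190) × (1 − 0.359) × (1 − 0.493) = 0.810 × 0.641 × 0.507 = 0.26323947
P(at least one) = 1 − 0.26323947 = 0.73676053

0.73676053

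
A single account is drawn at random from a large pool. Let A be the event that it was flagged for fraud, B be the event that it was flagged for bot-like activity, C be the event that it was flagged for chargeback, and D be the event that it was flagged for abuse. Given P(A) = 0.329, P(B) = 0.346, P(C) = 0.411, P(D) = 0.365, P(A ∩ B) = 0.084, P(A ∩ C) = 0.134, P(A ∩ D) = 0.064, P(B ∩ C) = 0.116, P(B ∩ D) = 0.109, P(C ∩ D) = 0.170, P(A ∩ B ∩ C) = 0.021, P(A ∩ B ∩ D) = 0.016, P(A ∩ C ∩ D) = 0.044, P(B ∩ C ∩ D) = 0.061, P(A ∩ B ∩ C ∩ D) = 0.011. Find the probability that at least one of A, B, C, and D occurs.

0.905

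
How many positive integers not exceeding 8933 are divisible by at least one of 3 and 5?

4168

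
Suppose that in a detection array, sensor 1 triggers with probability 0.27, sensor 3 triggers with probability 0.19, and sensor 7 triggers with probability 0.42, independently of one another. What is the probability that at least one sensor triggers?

0.657046

P(none) = (1 − 0.27) × (1 − 0.19) × (1 − 0.42) = 0.73 × 0.81 × 0.58 = 0.342954
P(at least one) = 1 − 0.342954 = 0.657046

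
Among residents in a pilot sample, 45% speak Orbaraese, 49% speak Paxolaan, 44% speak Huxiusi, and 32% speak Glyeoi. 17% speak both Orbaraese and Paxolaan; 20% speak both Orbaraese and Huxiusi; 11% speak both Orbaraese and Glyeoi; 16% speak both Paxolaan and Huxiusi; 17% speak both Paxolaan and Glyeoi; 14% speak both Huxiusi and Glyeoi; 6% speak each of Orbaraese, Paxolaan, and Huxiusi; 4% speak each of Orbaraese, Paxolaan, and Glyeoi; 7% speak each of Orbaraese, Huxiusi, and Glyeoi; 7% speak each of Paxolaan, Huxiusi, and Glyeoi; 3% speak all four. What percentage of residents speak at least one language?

P(≥1) = 45 + 49 + 44 + 32 − 17 − 20 − 11 − 16 − 17 − 14 + 6 + 4 + 7 + 7 − 3 = 96%

96%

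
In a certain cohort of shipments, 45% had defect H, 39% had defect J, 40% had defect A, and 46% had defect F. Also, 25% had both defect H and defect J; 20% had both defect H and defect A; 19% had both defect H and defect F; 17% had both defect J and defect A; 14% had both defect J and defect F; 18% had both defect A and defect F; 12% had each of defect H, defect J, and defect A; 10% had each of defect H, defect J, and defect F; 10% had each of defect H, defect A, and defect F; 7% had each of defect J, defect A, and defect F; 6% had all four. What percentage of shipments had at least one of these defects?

90%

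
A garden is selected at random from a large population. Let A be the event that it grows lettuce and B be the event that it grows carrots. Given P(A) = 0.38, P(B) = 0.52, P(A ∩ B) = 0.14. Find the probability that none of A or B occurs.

0.24

By inclusion–exclusion:
P(A ∪ B) = 0.38 + 0.52 − 0.14 = 0.76
P(none) = 1 − 0.76 = 0.24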